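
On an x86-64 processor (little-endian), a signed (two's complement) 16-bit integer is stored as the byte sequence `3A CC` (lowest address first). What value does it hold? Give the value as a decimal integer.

Little-endian: lowest address holds the least-significant byte.
Reassemble most-significant byte first: CC 3A → 0xCC3A.
Top bit is set, so as a signed 16-bit value this is 0xCC3A − 2^16 = -13254.

-13254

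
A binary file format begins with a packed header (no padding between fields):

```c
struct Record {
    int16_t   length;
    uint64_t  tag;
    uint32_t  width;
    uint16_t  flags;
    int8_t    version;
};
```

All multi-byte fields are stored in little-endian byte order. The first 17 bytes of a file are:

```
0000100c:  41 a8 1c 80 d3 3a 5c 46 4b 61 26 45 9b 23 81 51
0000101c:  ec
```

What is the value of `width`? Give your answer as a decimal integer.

`width` follows `length` (2 B), `tag` (8 B), so it starts at offset 2 + 8 = 10 and occupies 4 bytes.
Bytes at offsets 10..13: 26 45 9B 23.
In little-endian order the low byte comes first in memory.
Reassemble most-significant byte first: 23 9B 45 26 → 0x239B4526.
0x239B4526 = 597378342.

597378342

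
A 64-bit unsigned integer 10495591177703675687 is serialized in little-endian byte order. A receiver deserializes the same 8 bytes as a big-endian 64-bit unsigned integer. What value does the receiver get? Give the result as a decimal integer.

10495591177703675687 in 64-bit hexadecimal is 0x91A7D4916EC05727.
Stored little-endian, the bytes at ascending addresses are 27 57 C0 6E 91 D4 A7 91.
Read back as big-endian, the last byte is least significant, giving 0x2757C06E91D4A791.
0x2757C06E91D4A791 = 2834946071578584977.

2834946071578584977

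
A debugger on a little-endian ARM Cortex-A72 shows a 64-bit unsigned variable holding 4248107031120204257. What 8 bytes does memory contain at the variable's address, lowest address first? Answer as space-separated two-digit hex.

E1 51 C2 5D D6 4E F4 3A

4248107031120204257 in hexadecimal, padded to 64 bits, is 0x3AF44ED65DC251E1.
Split into bytes (most-significant first): 3A F4 4E D6 5D C2 51 E1.
In little-endian order the low byte comes first in memory.
So at ascending addresses the bytes are E1 51 C2 5D D6 4E F4 3A.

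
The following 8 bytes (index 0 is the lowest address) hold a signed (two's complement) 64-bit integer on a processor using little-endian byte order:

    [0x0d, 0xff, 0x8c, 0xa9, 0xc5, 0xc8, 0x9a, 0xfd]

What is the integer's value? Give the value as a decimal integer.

Little-endian stores the least-significant byte at the lowest address.
Reassemble most-significant byte first: FD 9A C8 C5 A9 8C FF 0D → 0xFD9AC8C5A98CFF0D.
Top bit is set, so as a signed 64-bit value this is 0xFD9AC8C5A98CFF0D − 2^64 = -172604884421640435.

-172604884421640435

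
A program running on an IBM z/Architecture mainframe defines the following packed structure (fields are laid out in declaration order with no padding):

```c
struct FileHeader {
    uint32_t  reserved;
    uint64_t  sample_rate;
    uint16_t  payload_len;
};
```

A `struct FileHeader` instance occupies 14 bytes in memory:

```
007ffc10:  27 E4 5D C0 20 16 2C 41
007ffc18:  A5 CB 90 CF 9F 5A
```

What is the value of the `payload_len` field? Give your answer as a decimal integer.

40794

`payload_len` follows `reserved` (4 B), `sample_rate` (8 B), so it starts at offset 4 + 8 = 12 and occupies 2 bytes.
Bytes at offsets 12..13: 9F 5A.
Big-endian: lowest address holds the most-significant byte.
The bytes are already most-significant first: 0x9F5A.
0x9F5A = 40794.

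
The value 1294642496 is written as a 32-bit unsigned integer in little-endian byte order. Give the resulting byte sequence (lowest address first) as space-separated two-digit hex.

40 AD 2A 4D

1294642496 in hexadecimal, padded to 32 bits, is 0x4D2AAD40.
Split into bytes (most-significant first): 4D 2A AD 40.
In little-endian order the low byte comes first in memory.
So at ascending addresses the bytes are 40 AD 2A 4D.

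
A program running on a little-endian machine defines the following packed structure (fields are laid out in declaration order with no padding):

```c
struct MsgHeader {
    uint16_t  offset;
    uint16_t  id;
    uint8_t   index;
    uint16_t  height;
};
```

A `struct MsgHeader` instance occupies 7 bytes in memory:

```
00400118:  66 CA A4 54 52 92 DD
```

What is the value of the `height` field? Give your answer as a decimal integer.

56722

`height` follows `offset` (2 B), `id` (2 B), `index` (1 B), so it starts at offset 2 + 2 + 1 = 5 and occupies 2 bytes.
Bytes at offsets 5..6: 92 DD.
Little-endian stores the least-significant byte at the lowest address.
Reassemble most-significant byte first: DD 92 → 0xDD92.
0xDD92 = 56722.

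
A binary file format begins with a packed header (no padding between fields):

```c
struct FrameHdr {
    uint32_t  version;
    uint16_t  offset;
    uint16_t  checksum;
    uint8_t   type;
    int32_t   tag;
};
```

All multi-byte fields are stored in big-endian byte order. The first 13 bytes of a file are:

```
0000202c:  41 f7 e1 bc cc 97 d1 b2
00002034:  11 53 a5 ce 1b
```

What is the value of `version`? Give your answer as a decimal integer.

1106764220

`version` is the first field, at byte offset 0, occupying 4 bytes.
Bytes at offsets 0..3: 41 F7 E1 BC.
In big-endian order the high byte comes first in memory.
The bytes are already most-significant first: 0x41F7E1BC.
0x41F7E1BC = 1106764220.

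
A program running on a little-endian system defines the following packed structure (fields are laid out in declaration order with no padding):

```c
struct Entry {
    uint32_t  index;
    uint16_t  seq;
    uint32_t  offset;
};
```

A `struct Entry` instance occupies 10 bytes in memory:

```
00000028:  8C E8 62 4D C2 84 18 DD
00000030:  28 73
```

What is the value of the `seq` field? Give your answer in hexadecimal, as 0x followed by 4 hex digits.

0x84C2

`seq` follows `index` (4 bytes), so it starts at byte offset 4 and occupies 2 bytes.
Bytes at offsets 4..5: C2 84.
Little-endian stores the least-significant byte at the lowest address.
Reassemble most-significant byte first: 84 C2 → 0x84C2.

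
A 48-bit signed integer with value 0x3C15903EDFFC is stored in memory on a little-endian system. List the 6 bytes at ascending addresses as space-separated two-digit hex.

FC DF 3E 90 15 3C

Split into bytes (most-significant first): 3C 15 90 3E DF FC.
Little-endian: lowest address holds the least-significant byte.
So at ascending addresses the bytes are FC DF 3E 90 15 3C.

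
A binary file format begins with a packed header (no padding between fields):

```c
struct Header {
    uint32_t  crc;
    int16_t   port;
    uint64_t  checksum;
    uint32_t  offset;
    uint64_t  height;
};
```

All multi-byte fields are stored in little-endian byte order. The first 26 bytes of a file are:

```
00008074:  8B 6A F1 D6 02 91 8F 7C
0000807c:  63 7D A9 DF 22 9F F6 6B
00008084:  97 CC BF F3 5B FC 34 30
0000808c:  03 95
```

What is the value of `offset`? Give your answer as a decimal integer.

3432475638

`offset` follows `crc` (4 B), `port` (2 B), `checksum` (8 B), so it starts at offset 4 + 2 + 8 = 14 and occupies 4 bytes.
Bytes at offsets 14..17: F6 6B 97 CC.
Little-endian stores the least-significant byte at the lowest address.
Reassemble most-significant byte first: CC 97 6B F6 → 0xCC976BF6.
0xCC976BF6 = 3432475638.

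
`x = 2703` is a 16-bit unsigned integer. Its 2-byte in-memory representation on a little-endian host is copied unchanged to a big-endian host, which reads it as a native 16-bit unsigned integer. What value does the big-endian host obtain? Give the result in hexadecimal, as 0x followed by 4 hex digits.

0x8F0A

2703 in 16-bit hexadecimal is 0x0A8F.
Stored little-endian, the bytes at ascending addresses are 8F 0A.
Read back as big-endian, the last byte is least significant, giving 0x8F0A.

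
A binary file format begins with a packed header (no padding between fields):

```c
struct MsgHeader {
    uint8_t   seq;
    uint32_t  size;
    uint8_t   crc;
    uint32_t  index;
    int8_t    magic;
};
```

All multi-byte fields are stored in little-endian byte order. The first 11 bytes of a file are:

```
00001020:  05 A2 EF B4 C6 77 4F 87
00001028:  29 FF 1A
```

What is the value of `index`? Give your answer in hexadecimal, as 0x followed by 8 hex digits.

`index` follows `seq` (1 B), `size` (4 B), `crc` (1 B), so it starts at offset 1 + 4 + 1 = 6 and occupies 4 bytes.
Bytes at offsets 6..9: 4F 87 29 FF.
In little-endian order the low byte comes first in memory.
Reassemble most-significant byte first: FF 29 87 4F → 0xFF29874F.

0xFF29874F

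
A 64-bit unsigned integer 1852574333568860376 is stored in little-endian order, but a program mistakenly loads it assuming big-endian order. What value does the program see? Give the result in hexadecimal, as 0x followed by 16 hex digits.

0xD8C060808AAAB519

1852574333568860376 in 64-bit hexadecimal is 0x19B5AA8A8060C0D8.
Stored little-endian, the bytes at ascending addresses are D8 C0 60 80 8A AA B5 19.
Read back as big-endian, the last byte is least significant, giving 0xD8C060808AAAB519.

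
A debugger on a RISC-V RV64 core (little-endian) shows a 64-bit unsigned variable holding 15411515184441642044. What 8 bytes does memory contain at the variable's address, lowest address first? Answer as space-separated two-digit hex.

15411515184441642044 in hexadecimal, padded to 64 bits, is 0xD5E0B368132ECC3C.
Split into bytes (most-significant first): D5 E0 B3 68 13 2E CC 3C.
In little-endian order the low byte comes first in memory.
So at ascending addresses the bytes are 3C CC 2E 13 68 B3 E0 D5.

3C CC 2E 13 68 B3 E0 D5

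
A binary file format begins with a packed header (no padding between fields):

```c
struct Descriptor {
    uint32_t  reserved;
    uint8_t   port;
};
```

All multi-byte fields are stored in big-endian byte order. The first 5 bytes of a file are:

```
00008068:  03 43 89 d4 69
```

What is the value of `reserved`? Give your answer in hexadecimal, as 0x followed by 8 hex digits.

`reserved` is the first field, at byte offset 0, occupying 4 bytes.
Bytes at offsets 0..3: 03 43 89 D4.
In big-endian order the high byte comes first in memory.
The bytes are already most-significant first: 0x034389D4.

0x034389D4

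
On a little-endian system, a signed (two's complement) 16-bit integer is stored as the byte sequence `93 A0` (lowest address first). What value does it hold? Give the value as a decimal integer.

-24429

Little-endian: lowest address holds the least-significant byte.
Reassemble most-significant byte first: A0 93 → 0xA093.
Top bit is set, so as a signed 16-bit value this is 0xA093 − 2^16 = -24429.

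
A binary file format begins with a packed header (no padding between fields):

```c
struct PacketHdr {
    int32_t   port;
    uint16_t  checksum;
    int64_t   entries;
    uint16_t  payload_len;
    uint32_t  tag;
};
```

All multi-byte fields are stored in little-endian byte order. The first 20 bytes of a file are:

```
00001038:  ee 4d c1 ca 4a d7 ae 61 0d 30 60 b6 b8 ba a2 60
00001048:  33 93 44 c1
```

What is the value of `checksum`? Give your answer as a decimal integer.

55114

`checksum` follows `port` (4 bytes), so it starts at byte offset 4 and occupies 2 bytes.
Bytes at offsets 4..5: 4A D7.
Little-endian: lowest address holds the least-significant byte.
Reassemble most-significant byte first: D7 4A → 0xD74A.
0xD74A = 55114.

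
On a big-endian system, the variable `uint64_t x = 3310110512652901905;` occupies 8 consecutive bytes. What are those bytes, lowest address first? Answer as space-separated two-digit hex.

2D EF DF F9 39 F6 5E 11

3310110512652901905 in hexadecimal, padded to 64 bits, is 0x2DEFDFF939F65E11.
Split into bytes (most-significant first): 2D EF DF F9 39 F6 5E 11.
Big-endian stores the most-significant byte at the lowest address.
So the memory order matches the most-significant-first order: 2D EF DF F9 39 F6 5E 11.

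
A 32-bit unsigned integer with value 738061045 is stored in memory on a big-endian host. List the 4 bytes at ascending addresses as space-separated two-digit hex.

738061045 in hexadecimal, padded to 32 bits, is 0x2BFDEAF5.
Split into bytes (most-significant first): 2B FD EA F5.
Big-endian: lowest address holds the most-significant byte.
So the memory order matches the most-significant-first order: 2B FD EA F5.

2B FD EA F5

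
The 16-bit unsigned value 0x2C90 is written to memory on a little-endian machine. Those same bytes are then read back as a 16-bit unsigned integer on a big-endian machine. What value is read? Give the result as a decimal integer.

36908

Stored little-endian, the bytes at ascending addresses are 90 2C.
Read back as big-endian, the last byte is least significant, giving 0x902C.
0x902C = 36908.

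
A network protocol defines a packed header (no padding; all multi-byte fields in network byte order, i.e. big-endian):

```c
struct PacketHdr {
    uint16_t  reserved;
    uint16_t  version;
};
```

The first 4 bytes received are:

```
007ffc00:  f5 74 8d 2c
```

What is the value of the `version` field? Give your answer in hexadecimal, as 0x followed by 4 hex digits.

`version` follows `reserved` (2 bytes), so it starts at byte offset 2 and occupies 2 bytes.
Bytes at offsets 2..3: 8D 2C.
In big-endian order the high byte comes first in memory.
The bytes are already most-significant first: 0x8D2C.

0x8D2C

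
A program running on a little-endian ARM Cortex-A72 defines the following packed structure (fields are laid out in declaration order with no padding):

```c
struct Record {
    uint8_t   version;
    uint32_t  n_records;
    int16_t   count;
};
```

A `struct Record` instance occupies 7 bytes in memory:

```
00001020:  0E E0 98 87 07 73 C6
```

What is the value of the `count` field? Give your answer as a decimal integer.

-14733

`count` follows `version` (1 B), `n_records` (4 B), so it starts at offset 1 + 4 = 5 and occupies 2 bytes.
Bytes at offsets 5..6: 73 C6.
In little-endian order the low byte comes first in memory.
Reassemble most-significant byte first: C6 73 → 0xC673.
Top bit is set, so as a signed 16-bit value this is 0xC673 − 2^16 = -14733.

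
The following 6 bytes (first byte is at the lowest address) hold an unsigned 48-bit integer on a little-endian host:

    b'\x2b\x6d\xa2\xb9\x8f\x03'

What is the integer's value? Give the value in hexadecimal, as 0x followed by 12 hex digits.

0x038FB9A26D2B

Little-endian stores the least-significant byte at the lowest address.
Reassemble most-significant byte first: 03 8F B9 A2 6D 2B → 0x038FB9A26D2B.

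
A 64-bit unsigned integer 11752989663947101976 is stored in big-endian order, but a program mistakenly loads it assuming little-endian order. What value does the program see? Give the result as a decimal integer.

11752989663947101976 in 64-bit hexadecimal is 0xA31B01D450679718.
Stored big-endian, the bytes at ascending addresses are A3 1B 01 D4 50 67 97 18.
Read back as little-endian, the first byte is least significant, giving 0x18976750D4011BA3.
0x18976750D4011BA3 = 1771998575245466531.

1771998575245466531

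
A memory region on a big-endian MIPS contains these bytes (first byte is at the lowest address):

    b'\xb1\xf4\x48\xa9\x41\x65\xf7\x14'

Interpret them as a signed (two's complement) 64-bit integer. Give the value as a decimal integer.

Big-endian: lowest address holds the most-significant byte.
The bytes are already most-significant first: 0xB1F448A94165F714.
Top bit is set, so as a signed 64-bit value this is 0xB1F448A94165F714 − 2^64 = -5623790142895032556.

-5623790142895032556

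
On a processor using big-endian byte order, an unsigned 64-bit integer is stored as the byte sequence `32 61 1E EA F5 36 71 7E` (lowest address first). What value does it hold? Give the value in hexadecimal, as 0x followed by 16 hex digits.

0x32611EEAF536717E

In big-endian order the high byte comes first in memory.
The bytes are already most-significant first: 0x32611EEAF536717E.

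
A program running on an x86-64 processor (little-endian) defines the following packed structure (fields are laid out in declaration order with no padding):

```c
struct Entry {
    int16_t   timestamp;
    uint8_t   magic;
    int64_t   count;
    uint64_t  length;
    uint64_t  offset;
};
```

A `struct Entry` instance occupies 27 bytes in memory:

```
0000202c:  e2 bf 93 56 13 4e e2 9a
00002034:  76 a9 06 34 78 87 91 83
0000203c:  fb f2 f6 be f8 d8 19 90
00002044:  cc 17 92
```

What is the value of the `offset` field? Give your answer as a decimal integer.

`offset` follows `timestamp` (2 B), `magic` (1 B), `count` (8 B), `length` (8 B), so it starts at offset 2 + 1 + 8 + 8 = 19 and occupies 8 bytes.
Bytes at offsets 19..26: BE F8 D8 19 90 CC 17 92.
Little-endian: lowest address holds the least-significant byte.
Reassemble most-significant byte first: 92 17 CC 90 19 D8 F8 BE → 0x9217CC9019D8F8BE.
0x9217CC9019D8F8BE = 10527107573282830526.

10527107573282830526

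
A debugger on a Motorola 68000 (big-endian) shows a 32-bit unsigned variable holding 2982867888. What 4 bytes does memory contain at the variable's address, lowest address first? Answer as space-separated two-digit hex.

2982867888 in hexadecimal, padded to 32 bits, is 0xB1CAF3B0.
Split into bytes (most-significant first): B1 CA F3 B0.
Big-endian: lowest address holds the most-significant byte.
So the memory order matches the most-significant-first order: B1 CA F3 B0.

B1 CA F3 B0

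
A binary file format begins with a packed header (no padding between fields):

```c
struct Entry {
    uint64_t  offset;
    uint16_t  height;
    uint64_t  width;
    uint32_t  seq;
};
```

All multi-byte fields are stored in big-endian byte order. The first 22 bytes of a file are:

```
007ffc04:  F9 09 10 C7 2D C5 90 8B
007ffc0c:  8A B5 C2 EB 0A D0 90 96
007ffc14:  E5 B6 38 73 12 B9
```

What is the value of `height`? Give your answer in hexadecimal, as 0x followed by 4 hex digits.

0x8AB5

`height` follows `offset` (8 bytes), so it starts at byte offset 8 and occupies 2 bytes.
Bytes at offsets 8..9: 8A B5.
Big-endian stores the most-significant byte at the lowest address.
The bytes are already most-significant first: 0x8AB5.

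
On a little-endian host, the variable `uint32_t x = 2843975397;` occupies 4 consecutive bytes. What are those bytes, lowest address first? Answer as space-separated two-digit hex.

E5 9E 83 A9

2843975397 in hexadecimal, padded to 32 bits, is 0xA9839EE5.
Split into bytes (most-significant first): A9 83 9E E5.
Little-endian: lowest address holds the least-significant byte.
So at ascending addresses the bytes are E5 9E 83 A9.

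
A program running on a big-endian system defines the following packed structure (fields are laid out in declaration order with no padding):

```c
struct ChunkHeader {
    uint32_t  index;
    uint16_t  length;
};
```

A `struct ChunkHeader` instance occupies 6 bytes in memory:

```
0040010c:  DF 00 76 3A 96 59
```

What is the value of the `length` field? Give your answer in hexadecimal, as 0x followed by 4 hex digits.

0x9659

`length` follows `index` (4 bytes), so it starts at byte offset 4 and occupies 2 bytes.
Bytes at offsets 4..5: 96 59.
Big-endian: lowest address holds the most-significant byte.
The bytes are already most-significant first: 0x9659.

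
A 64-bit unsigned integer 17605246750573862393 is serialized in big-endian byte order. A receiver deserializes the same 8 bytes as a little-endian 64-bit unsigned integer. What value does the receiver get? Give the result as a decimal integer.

17950519768589423348

17605246750573862393 in 64-bit hexadecimal is 0xF45266A49F0E1DF9.
Stored big-endian, the bytes at ascending addresses are F4 52 66 A4 9F 0E 1D F9.
Read back as little-endian, the first byte is least significant, giving 0xF91D0E9FA46652F4.
0xF91D0E9FA46652F4 = 17950519768589423348.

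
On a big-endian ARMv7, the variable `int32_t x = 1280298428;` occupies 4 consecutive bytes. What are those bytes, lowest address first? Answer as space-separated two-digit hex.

4C 4F CD BC

1280298428 in hexadecimal, padded to 32 bits, is 0x4C4FCDBC.
Split into bytes (most-significant first): 4C 4F CD BC.
Big-endian: lowest address holds the most-significant byte.
So the memory order matches the most-significant-first order: 4C 4F CD BC.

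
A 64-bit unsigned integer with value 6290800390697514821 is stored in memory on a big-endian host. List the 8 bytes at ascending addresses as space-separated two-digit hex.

6290800390697514821 in hexadecimal, padded to 64 bits, is 0x574D69A01069F745.
Split into bytes (most-significant first): 57 4D 69 A0 10 69 F7 45.
Big-endian: lowest address holds the most-significant byte.
So the memory order matches the most-significant-first order: 57 4D 69 A0 10 69 F7 45.

57 4D 69 A0 10 69 F7 45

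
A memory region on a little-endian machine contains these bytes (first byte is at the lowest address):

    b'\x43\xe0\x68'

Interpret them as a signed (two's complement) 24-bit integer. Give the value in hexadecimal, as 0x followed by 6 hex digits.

Little-endian: lowest address holds the least-significant byte.
Reassemble most-significant byte first: 68 E0 43 → 0x68E043.

0x68E043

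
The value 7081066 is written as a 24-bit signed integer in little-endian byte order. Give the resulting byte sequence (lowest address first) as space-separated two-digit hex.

6A 0C 6C

7081066 in hexadecimal, padded to 24 bits, is 0x6C0C6A.
Split into bytes (most-significant first): 6C 0C 6A.
Little-endian: lowest address holds the least-significant byte.
So at ascending addresses the bytes are 6A 0C 6C.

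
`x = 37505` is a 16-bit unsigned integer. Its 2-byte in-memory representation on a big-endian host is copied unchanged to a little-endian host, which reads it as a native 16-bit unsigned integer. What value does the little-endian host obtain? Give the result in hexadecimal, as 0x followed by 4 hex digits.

37505 in 16-bit hexadecimal is 0x9281.
Stored big-endian, the bytes at ascending addresses are 92 81.
Read back as little-endian, the first byte is least significant, giving 0x8192.

0x8192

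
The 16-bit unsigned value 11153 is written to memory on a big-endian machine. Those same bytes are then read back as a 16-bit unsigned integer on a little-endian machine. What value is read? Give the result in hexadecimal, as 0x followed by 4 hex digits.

0x912B

11153 in 16-bit hexadecimal is 0x2B91.
Stored big-endian, the bytes at ascending addresses are 2B 91.
Read back as little-endian, the first byte is least significant, giving 0x912B.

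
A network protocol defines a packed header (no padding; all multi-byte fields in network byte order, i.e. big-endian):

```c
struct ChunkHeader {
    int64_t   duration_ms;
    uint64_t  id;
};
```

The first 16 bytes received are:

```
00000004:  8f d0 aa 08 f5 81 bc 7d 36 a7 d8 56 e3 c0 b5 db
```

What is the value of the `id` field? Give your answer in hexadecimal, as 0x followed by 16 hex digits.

`id` follows `duration_ms` (8 bytes), so it starts at byte offset 8 and occupies 8 bytes.
Bytes at offsets 8..15: 36 A7 D8 56 E3 C0 B5 DB.
In big-endian order the high byte comes first in memory.
The bytes are already most-significant first: 0x36A7D856E3C0B5DB.

0x36A7D856E3C0B5DB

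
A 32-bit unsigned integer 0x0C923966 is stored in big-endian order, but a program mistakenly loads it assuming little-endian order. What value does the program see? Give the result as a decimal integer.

Stored big-endian, the bytes at ascending addresses are 0C 92 39 66.
Read back as little-endian, the first byte is least significant, giving 0x6639920C.
0x6639920C = 1715048972.

1715048972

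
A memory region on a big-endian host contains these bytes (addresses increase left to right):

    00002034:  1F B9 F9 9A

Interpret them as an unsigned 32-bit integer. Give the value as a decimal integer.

Big-endian: lowest address holds the most-significant byte.
The bytes are already most-significant first: 0x1FB9F99A.
0x1FB9F99A = 532281754.

532281754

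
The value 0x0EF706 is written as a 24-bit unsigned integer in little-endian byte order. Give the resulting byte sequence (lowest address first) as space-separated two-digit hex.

06 F7 0E

Split into bytes (most-significant first): 0E F7 06.
In little-endian order the low byte comes first in memory.
So at ascending addresses the bytes are 06 F7 0E.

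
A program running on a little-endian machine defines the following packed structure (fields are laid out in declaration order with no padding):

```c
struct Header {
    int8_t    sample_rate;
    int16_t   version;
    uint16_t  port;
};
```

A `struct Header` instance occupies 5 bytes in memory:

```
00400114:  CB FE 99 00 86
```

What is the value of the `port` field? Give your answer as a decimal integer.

34304

`port` follows `sample_rate` (1 B), `version` (2 B), so it starts at offset 1 + 2 = 3 and occupies 2 bytes.
Bytes at offsets 3..4: 00 86.
Little-endian stores the least-significant byte at the lowest address.
Reassemble most-significant byte first: 86 00 → 0x8600.
0x8600 = 34304.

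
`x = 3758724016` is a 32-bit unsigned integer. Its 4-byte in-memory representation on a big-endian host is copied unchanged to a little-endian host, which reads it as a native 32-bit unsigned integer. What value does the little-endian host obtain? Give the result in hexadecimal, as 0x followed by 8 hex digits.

0xB09309E0

3758724016 in 32-bit hexadecimal is 0xE00993B0.
Stored big-endian, the bytes at ascending addresses are E0 09 93 B0.
Read back as little-endian, the first byte is least significant, giving 0xB09309E0.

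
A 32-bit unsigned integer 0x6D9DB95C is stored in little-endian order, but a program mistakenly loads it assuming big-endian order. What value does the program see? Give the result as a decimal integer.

1555668333

Stored little-endian, the bytes at ascending addresses are 5C B9 9D 6D.
Read back as big-endian, the last byte is least significant, giving 0x5CB99D6D.
0x5CB99D6D = 1555668333.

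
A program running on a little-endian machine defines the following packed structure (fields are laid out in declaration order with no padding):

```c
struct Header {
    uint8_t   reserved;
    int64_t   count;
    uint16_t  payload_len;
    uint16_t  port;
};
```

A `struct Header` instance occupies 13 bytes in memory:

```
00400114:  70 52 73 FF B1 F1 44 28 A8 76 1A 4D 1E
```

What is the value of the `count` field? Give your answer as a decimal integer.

-6329733471405116590

`count` follows `reserved` (1 byte), so it starts at byte offset 1 and occupies 8 bytes.
Bytes at offsets 1..8: 52 73 FF B1 F1 44 28 A8.
Little-endian: lowest address holds the least-significant byte.
Reassemble most-significant byte first: A8 28 44 F1 B1 FF 73 52 → 0xA82844F1B1FF7352.
Top bit is set, so as a signed 64-bit value this is 0xA82844F1B1FF7352 − 2^64 = -6329733471405116590.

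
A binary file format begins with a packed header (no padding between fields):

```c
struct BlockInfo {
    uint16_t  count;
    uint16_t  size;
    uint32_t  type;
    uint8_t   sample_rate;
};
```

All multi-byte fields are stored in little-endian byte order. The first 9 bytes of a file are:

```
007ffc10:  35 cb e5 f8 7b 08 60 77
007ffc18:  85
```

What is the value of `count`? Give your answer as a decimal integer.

`count` is the first field, at byte offset 0, occupying 2 bytes.
Bytes at offsets 0..1: 35 CB.
In little-endian order the low byte comes first in memory.
Reassemble most-significant byte first: CB 35 → 0xCB35.
0xCB35 = 52021.

52021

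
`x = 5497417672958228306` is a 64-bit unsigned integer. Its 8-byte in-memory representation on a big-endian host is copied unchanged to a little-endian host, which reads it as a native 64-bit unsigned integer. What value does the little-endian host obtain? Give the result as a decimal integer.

5924381106378918476

5497417672958228306 in 64-bit hexadecimal is 0x4C4AC03F3AA13752.
Stored big-endian, the bytes at ascending addresses are 4C 4A C0 3F 3A A1 37 52.
Read back as little-endian, the first byte is least significant, giving 0x5237A13A3FC04A4C.
0x5237A13A3FC04A4C = 5924381106378918476.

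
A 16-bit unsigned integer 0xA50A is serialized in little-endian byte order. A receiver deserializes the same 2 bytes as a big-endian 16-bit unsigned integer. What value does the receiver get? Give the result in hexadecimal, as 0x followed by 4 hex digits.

Stored little-endian, the bytes at ascending addresses are 0A A5.
Read back as big-endian, the last byte is least significant, giving 0x0AA5.

0x0AA5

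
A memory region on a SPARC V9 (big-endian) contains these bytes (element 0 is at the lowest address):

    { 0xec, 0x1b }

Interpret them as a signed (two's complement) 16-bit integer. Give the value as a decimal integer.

Big-endian stores the most-significant byte at the lowest address.
The bytes are already most-significant first: 0xEC1B.
Top bit is set, so as a signed 16-bit value this is 0xEC1B − 2^16 = -5093.

-5093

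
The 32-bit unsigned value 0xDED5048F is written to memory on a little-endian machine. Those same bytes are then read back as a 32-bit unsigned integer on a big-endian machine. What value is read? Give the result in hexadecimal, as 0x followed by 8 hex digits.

0x8F04D5DE

Stored little-endian, the bytes at ascending addresses are 8F 04 D5 DE.
Read back as big-endian, the last byte is least significant, giving 0x8F04D5DE.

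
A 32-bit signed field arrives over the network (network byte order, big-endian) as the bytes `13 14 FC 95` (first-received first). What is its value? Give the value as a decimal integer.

320142485

In big-endian order the high byte comes first in memory.
The bytes are already most-significant first: 0x1314FC95.
0x1314FC95 = 320142485.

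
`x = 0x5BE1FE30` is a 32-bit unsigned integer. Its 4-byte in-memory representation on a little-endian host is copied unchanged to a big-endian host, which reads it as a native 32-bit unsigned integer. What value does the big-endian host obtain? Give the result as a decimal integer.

822010203

Stored little-endian, the bytes at ascending addresses are 30 FE E1 5B.
Read back as big-endian, the last byte is least significant, giving 0x30FEE15B.
0x30FEE15B = 822010203.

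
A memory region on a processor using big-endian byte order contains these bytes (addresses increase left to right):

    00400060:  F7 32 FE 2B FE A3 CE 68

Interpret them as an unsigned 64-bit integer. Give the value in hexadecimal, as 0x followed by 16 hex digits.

In big-endian order the high byte comes first in memory.
The bytes are already most-significant first: 0xF732FE2BFEA3CE68.

0xF732FE2BFEA3CE68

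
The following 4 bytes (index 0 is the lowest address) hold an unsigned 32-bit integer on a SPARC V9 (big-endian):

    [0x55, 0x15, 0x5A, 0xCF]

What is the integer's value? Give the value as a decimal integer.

In big-endian order the high byte comes first in memory.
The bytes are already most-significant first: 0x55155ACF.
0x55155ACF = 1427462863.

1427462863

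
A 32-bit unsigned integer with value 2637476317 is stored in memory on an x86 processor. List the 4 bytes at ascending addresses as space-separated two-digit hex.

2637476317 in hexadecimal, padded to 32 bits, is 0x9D34B1DD.
Split into bytes (most-significant first): 9D 34 B1 DD.
Little-endian: lowest address holds the least-significant byte.
So at ascending addresses the bytes are DD B1 34 9D.

DD B1 34 9D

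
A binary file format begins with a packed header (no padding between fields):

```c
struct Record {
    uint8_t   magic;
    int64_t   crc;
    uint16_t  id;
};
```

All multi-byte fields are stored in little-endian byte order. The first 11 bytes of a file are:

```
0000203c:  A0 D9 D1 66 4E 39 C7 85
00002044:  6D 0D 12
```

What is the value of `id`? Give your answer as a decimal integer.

`id` follows `magic` (1 B), `crc` (8 B), so it starts at offset 1 + 8 = 9 and occupies 2 bytes.
Bytes at offsets 9..10: 0D 12.
In little-endian order the low byte comes first in memory.
Reassemble most-significant byte first: 12 0D → 0x120D.
0x120D = 4621.

4621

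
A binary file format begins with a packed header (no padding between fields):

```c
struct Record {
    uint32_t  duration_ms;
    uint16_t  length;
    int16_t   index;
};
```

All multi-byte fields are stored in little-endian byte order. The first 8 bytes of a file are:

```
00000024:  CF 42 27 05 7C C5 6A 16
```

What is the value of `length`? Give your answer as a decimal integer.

50556

`length` follows `duration_ms` (4 bytes), so it starts at byte offset 4 and occupies 2 bytes.
Bytes at offsets 4..5: 7C C5.
Little-endian: lowest address holds the least-significant byte.
Reassemble most-significant byte first: C5 7C → 0xC57C.
0xC57C = 50556.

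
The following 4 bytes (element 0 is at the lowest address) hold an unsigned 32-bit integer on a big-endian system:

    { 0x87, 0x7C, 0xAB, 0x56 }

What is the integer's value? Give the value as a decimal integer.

2273094486

Big-endian: lowest address holds the most-significant byte.
The bytes are already most-significant first: 0x877CAB56.
0x877CAB56 = 2273094486.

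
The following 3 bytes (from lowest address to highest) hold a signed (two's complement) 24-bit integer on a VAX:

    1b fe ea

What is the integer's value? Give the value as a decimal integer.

In little-endian order the low byte comes first in memory.
Reassemble most-significant byte first: EA FE 1B → 0xEAFE1B.
Top bit is set, so as a signed 24-bit value this is 0xEAFE1B − 2^24 = -1376741.

-1376741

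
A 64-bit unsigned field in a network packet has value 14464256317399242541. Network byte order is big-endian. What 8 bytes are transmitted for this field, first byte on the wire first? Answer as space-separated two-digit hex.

14464256317399242541 in hexadecimal, padded to 64 bits, is 0xC8BB5C7C5AC8172D.
Split into bytes (most-significant first): C8 BB 5C 7C 5A C8 17 2D.
In big-endian order the high byte comes first in memory.
So the memory order matches the most-significant-first order: C8 BB 5C 7C 5A C8 17 2D.

C8 BB 5C 7C 5A C8 17 2D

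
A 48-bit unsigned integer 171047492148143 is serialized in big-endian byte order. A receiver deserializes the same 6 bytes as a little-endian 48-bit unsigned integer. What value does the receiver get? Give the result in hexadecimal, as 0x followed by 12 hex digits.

0xAF5B0219919B

171047492148143 in 48-bit hexadecimal is 0x9B9119025BAF.
Stored big-endian, the bytes at ascending addresses are 9B 91 19 02 5B AF.
Read back as little-endian, the first byte is least significant, giving 0xAF5B0219919B.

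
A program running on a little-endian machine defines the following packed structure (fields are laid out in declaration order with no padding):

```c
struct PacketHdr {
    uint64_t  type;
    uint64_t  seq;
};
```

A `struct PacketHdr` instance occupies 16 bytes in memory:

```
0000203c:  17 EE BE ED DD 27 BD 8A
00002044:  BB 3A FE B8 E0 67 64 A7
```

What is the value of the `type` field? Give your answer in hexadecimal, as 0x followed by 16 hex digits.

`type` is the first field, at byte offset 0, occupying 8 bytes.
Bytes at offsets 0..7: 17 EE BE ED DD 27 BD 8A.
Little-endian: lowest address holds the least-significant byte.
Reassemble most-significant byte first: 8A BD 27 DD ED BE EE 17 → 0x8ABD27DDEDBEEE17.

0x8ABD27DDEDBEEE17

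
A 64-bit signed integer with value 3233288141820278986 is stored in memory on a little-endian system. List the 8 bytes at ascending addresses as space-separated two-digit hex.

3233288141820278986 in hexadecimal, padded to 64 bits, is 0x2CDEF26F2DAE38CA.
Split into bytes (most-significant first): 2C DE F2 6F 2D AE 38 CA.
Little-endian: lowest address holds the least-significant byte.
So at ascending addresses the bytes are CA 38 AE 2D 6F F2 DE 2C.

CA 38 AE 2D 6F F2 DE 2C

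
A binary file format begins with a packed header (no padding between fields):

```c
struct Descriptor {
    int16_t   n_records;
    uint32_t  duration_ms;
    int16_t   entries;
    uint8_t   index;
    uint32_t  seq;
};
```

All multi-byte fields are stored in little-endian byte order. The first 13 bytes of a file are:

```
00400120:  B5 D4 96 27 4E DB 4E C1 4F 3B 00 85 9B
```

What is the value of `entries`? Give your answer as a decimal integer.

`entries` follows `n_records` (2 B), `duration_ms` (4 B), so it starts at offset 2 + 4 = 6 and occupies 2 bytes.
Bytes at offsets 6..7: 4E C1.
In little-endian order the low byte comes first in memory.
Reassemble most-significant byte first: C1 4E → 0xC14E.
Top bit is set, so as a signed 16-bit value this is 0xC14E − 2^16 = -16050.

-16050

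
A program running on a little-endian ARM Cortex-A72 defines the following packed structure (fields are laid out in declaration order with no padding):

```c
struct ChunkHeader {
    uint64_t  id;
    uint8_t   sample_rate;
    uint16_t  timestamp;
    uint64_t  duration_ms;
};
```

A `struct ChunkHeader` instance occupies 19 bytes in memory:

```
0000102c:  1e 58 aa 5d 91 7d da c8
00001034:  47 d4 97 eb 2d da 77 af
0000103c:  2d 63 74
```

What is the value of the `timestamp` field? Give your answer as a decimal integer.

`timestamp` follows `id` (8 B), `sample_rate` (1 B), so it starts at offset 8 + 1 = 9 and occupies 2 bytes.
Bytes at offsets 9..10: D4 97.
Little-endian stores the least-significant byte at the lowest address.
Reassemble most-significant byte first: 97 D4 → 0x97D4.
0x97D4 = 38868.

38868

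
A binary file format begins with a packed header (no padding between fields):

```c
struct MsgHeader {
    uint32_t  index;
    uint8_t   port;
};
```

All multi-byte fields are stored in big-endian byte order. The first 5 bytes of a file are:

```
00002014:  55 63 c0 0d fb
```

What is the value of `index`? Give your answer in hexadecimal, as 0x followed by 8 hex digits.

0x5563C00D

`index` is the first field, at byte offset 0, occupying 4 bytes.
Bytes at offsets 0..3: 55 63 C0 0D.
Big-endian: lowest address holds the most-significant byte.
The bytes are already most-significant first: 0x5563C00D.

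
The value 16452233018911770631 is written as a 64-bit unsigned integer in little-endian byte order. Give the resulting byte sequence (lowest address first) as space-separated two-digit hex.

16452233018911770631 in hexadecimal, padded to 64 bits, is 0xE45212C356304807.
Split into bytes (most-significant first): E4 52 12 C3 56 30 48 07.
In little-endian order the low byte comes first in memory.
So at ascending addresses the bytes are 07 48 30 56 C3 12 52 E4.

07 48 30 56 C3 12 52 E4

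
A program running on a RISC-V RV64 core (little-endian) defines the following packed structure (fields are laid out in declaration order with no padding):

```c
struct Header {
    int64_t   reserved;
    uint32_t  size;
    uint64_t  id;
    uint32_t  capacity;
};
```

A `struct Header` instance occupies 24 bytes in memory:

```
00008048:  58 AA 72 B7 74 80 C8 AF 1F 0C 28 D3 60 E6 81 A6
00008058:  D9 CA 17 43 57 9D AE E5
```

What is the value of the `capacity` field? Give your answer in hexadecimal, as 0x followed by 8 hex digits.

`capacity` follows `reserved` (8 B), `size` (4 B), `id` (8 B), so it starts at offset 8 + 4 + 8 = 20 and occupies 4 bytes.
Bytes at offsets 20..23: 57 9D AE E5.
Little-endian stores the least-significant byte at the lowest address.
Reassemble most-significant byte first: E5 AE 9D 57 → 0xE5AE9D57.

0xE5AE9D57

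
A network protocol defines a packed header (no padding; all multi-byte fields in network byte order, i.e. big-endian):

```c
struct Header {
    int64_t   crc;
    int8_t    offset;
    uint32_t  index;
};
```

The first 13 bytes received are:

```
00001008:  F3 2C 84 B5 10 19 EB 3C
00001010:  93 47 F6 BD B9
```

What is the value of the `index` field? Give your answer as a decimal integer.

`index` follows `crc` (8 B), `offset` (1 B), so it starts at offset 8 + 1 = 9 and occupies 4 bytes.
Bytes at offsets 9..12: 47 F6 BD B9.
Big-endian: lowest address holds the most-significant byte.
The bytes are already most-significant first: 0x47F6BDB9.
0x47F6BDB9 = 1207352761.

1207352761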